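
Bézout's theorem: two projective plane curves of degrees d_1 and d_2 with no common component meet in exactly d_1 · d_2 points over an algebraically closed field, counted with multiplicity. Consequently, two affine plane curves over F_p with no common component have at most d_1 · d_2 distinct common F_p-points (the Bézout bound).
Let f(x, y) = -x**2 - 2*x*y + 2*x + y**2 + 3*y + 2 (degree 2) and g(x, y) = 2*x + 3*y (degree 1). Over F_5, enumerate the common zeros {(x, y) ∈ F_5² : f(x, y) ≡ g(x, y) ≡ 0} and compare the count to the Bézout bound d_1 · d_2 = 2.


Common zeros: {(1, 1), (4, 4)}; count = 2; Bézout bound = 2.

deg(f) = 2, deg(g) = 1, so Bézout bound = 2.
Scan x ∈ F_5. For each x, list the y ∈ F_5 with f(x, y) ≡ 0 and those with g(x, y) ≡ 0 (mod 5); the common zeros in that column are the intersection.
  x = 0: f ≡ 0 at y ∈ {3, 4}; g ≡ 0 at y ∈ {0}; common: ∅.
  x = 1: f ≡ 0 at y ∈ {1, 3}; g ≡ 0 at y ∈ {1}; common: {1}.
  x = 2: f ≡ 0 at y ∈ ∅; g ≡ 0 at y ∈ {2}; common: ∅.
  x = 3: f ≡ 0 at y ∈ ∅; g ≡ 0 at y ∈ {3}; common: ∅.
  x = 4: f ≡ 0 at y ∈ {1, 4}; g ≡ 0 at y ∈ {4}; common: {4}.
Collecting: common zeros = {(1, 1), (4, 4)}, so the count is 2.
Comparison with the Bézout bound: 2 ≤ 2 = deg(f)·deg(g), as expected for curves with no common component (the bound is attained).


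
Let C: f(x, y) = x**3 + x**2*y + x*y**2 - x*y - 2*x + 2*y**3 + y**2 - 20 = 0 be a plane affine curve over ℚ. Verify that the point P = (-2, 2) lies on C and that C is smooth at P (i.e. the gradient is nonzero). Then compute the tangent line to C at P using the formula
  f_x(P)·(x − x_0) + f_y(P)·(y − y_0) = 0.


Tangent line at P: 4*x + 26*y - 44 = 0.

Step 1: f(-2, 2) = 0, so P lies on C.
Step 2: partial derivatives
  f_x(x, y) = 3*x**2 + 2*x*y + y**2 - y - 2, f_y(x, y) = x**2 + 2*x*y - x + 6*y**2 + 2*y.
  f_x(P) = 4, f_y(P) = 26 (gradient nonzero, so P is smooth).
Step 3: tangent line at P: 4·(x − -2) + 26·(y − 2) = 0.
Expanding: 4*x + 26*y - 44 = 0.


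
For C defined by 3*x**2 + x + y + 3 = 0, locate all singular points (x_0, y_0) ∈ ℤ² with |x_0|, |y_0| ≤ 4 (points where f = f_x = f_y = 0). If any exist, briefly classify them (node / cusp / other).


No singular points in the scanned grid; C is smooth there.

Compute partial derivatives:
  f_x = 6*x + 1.
  f_y = 1.
f_y = 1 is a nonzero constant, so f_y never vanishes: no point (x, y) can satisfy f = f_x = f_y = 0. In particular no (x, y) ∈ {−4, ..., 4}² is singular; the curve is smooth.


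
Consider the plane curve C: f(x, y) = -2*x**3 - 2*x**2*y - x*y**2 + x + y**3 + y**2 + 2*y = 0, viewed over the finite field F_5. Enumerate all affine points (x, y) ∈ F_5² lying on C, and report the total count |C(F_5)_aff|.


Affine F_5-points: {(0, 0), (1, 1), (2, 1), (2, 4), (3, 3)}; count = 5.

For each of the 25 pairs (x, y) ∈ F_5², evaluate f(x, y) mod 5. Record the zeros.
  x = 0: [0↦0, 1↦4, 2↦1, 3↦2, 4↦3]  zeros at y ∈ {0}
  x = 1: [0↦4, 1↦0, 2↦2, 3↦1, 4↦3]  zeros at y ∈ {1}
  x = 2: [0↦1, 1↦0, 2↦3, 3↦1, 4↦0]  zeros at y ∈ {1, 4}
  x = 3: [0↦4, 1↦2, 2↦2, 3↦0, 4↦2]  zeros at y ∈ {3}
  x = 4: [0↦1, 1↦4, 2↦2, 3↦1, 4↦2]  zeros at y ∈ ∅
Collecting zeros: affine points = {(0, 0), (1, 1), (2, 1), (2, 4), (3, 3)}.
Total count |C(F_5)_aff| = 5.


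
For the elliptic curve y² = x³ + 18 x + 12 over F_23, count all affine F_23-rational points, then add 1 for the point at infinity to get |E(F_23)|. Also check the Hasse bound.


Affine points = {(0, 9), (0, 14), (1, 10), (1, 13), (3, 1), (3, 22), (8, 1), (8, 22), (9, 11), (9, 12), (11, 0), (12, 1), (12, 22), (14, 8), (14, 15), (15, 0), (16, 7), (16, 16), (18, 2), (18, 21), (20, 0), (22, 4), (22, 19)}; affine count = 23; |E(F_23)| = 24.

Discriminant check: Δ ∝ 4a³ + 27b² = 4·18³ + 27·12² = 4·5832 + 27·144 ≡ 7 (mod 23). Nonzero ⇒ E is nonsingular.
For each x ∈ F_23, compute rhs = x³ + 18·x + 12 mod 23, then count y ∈ F_23 with y² ≡ rhs.
  x = 0: rhs = 12, matching y values: 9, 14 (2 points).
  x = 1: rhs = 8, matching y values: 10, 13 (2 points).
  x = 2: rhs = 10, matching y values: none (0 points).
  x = 3: rhs = 1, matching y values: 1, 22 (2 points).
  x = 4: rhs = 10, matching y values: none (0 points).
  x = 5: rhs = 20, matching y values: none (0 points).
  x = 6: rhs = 14, matching y values: none (0 points).
  x = 7: rhs = 21, matching y values: none (0 points).
  x = 8: rhs = 1, matching y values: 1, 22 (2 points).
  x = 9: rhs = 6, matching y values: 11, 12 (2 points).
  x = 10: rhs = 19, matching y values: none (0 points).
  x = 11: rhs = 0, matching y values: 0 (1 points).
  x = 12: rhs = 1, matching y values: 1, 22 (2 points).
  x = 13: rhs = 5, matching y values: none (0 points).
  x = 14: rhs = 18, matching y values: 8, 15 (2 points).
  x = 15: rhs = 0, matching y values: 0 (1 points).
  x = 16: rhs = 3, matching y values: 7, 16 (2 points).
  x = 17: rhs = 10, matching y values: none (0 points).
  x = 18: rhs = 4, matching y values: 2, 21 (2 points).
  x = 19: rhs = 14, matching y values: none (0 points).
  x = 20: rhs = 0, matching y values: 0 (1 points).
  x = 21: rhs = 14, matching y values: none (0 points).
  x = 22: rhs = 16, matching y values: 4, 19 (2 points).
Total affine count: 23.
Full point count |E(F_23)| = 23 + 1 = 24.
Hasse bound: |24 − (23+1)| = |0| = 0 ≤ 2√23 ≈ 9.5917 ✓.


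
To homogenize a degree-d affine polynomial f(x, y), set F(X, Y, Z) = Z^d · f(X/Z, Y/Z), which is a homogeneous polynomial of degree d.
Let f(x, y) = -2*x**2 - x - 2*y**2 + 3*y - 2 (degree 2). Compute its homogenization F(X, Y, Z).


F(X, Y, Z) = -2*X**2 - X*Z - 2*Y**2 + 3*Y*Z - 2*Z**2

deg(f) = 2.
Substitute x = X/Z, y = Y/Z into f, then multiply by Z^2.
  monomial -2·x^2·y^0 ↦ -2·X^2·Y^0·Z^0.
  monomial -1·x^1·y^0 ↦ -1·X^1·Y^0·Z^1.
  monomial -2·x^0·y^2 ↦ -2·X^0·Y^2·Z^0.
  monomial 3·x^0·y^1 ↦ 3·X^0·Y^1·Z^1.
  monomial -2·x^0·y^0 ↦ -2·X^0·Y^0·Z^2.
Collecting: F(X, Y, Z) = -2*X**2 - X*Z - 2*Y**2 + 3*Y*Z - 2*Z**2.


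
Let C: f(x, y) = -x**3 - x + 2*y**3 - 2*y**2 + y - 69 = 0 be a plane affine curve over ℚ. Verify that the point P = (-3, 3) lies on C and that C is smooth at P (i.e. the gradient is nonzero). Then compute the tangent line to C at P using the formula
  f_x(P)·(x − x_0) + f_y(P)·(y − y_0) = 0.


Tangent line at P: -28*x + 43*y - 213 = 0.

Step 1: f(-3, 3) = 0, so P lies on C.
Step 2: partial derivatives
  f_x(x, y) = -3*x**2 - 1, f_y(x, y) = 6*y**2 - 4*y + 1.
  f_x(P) = -28, f_y(P) = 43 (gradient nonzero, so P is smooth).
Step 3: tangent line at P: -28·(x − -3) + 43·(y − 3) = 0.
Expanding: -28*x + 43*y - 213 = 0.


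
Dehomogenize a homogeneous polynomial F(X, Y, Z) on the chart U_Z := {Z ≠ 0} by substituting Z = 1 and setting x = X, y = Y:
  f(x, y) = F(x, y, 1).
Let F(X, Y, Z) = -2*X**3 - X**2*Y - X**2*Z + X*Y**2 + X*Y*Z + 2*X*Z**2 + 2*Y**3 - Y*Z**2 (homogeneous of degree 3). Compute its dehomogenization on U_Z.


f(x, y) = -2*x**3 - x**2*y - x**2 + x*y**2 + x*y + 2*x + 2*y**3 - y

On U_Z we set Z = 1. Each monomial c·X^i·Y^j·Z^k in F becomes c·x^i·y^j·1^k = c·x^i·y^j.
Substituting Z = 1: F(X, Y, 1) = -2*x**3 - x**2*y - x**2 + x*y**2 + x*y + 2*x + 2*y**3 - y.
Note: deg(f) ≤ deg(F) = 3; strict inequality happens when F is divisible by Z (lost terms).


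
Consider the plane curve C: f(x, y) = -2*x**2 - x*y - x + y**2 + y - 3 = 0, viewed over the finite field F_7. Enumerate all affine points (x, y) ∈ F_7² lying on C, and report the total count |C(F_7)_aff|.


Affine F_7-points: {(2, 3), (2, 5), (3, 3), (3, 6), (4, 4), (4, 6)}; count = 6.

For each of the 49 pairs (x, y) ∈ F_7², evaluate f(x, y) mod 7. Record the zeros.
  x = 0: [0↦4, 1↦6, 2↦3, 3↦2, 4↦3, 5↦6, 6↦4]  zeros at y ∈ ∅
  x = 1: [0↦1, 1↦2, 2↦5, 3↦3, 4↦3, 5↦5, 6↦2]  zeros at y ∈ ∅
  x = 2: [0↦1, 1↦1, 2↦3, 3↦0, 4↦6, 5↦0, 6↦3]  zeros at y ∈ {3, 5}
  x = 3: [0↦4, 1↦3, 2↦4, 3↦0, 4↦5, 5↦5, 6↦0]  zeros at y ∈ {3, 6}
  x = 4: [0↦3, 1↦1, 2↦1, 3↦3, 4↦0, 5↦6, 6↦0]  zeros at y ∈ {4, 6}
  x = 5: [0↦5, 1↦2, 2↦1, 3↦2, 4↦5, 5↦3, 6↦3]  zeros at y ∈ ∅
  x = 6: [0↦3, 1↦6, 2↦4, 3↦4, 4↦6, 5↦3, 6↦2]  zeros at y ∈ ∅
Collecting zeros: affine points = {(2, 3), (2, 5), (3, 3), (3, 6), (4, 4), (4, 6)}.
Total count |C(F_7)_aff| = 6.


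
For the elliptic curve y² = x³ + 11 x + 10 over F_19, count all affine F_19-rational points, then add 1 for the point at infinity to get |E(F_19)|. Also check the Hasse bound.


Affine points = {(4, 2), (4, 17), (5, 0), (6, 8), (6, 11), (14, 1), (14, 18), (15, 4), (15, 15), (16, 8), (16, 11), (18, 6), (18, 13)}; affine count = 13; |E(F_19)| = 14.

Discriminant check: Δ ∝ 4a³ + 27b² = 4·11³ + 27·10² = 4·1331 + 27·100 ≡ 6 (mod 19). Nonzero ⇒ E is nonsingular.
For each x ∈ F_19, compute rhs = x³ + 11·x + 10 mod 19, then count y ∈ F_19 with y² ≡ rhs.
  x = 0: rhs = 10, matching y values: none (0 points).
  x = 1: rhs = 3, matching y values: none (0 points).
  x = 2: rhs = 2, matching y values: none (0 points).
  x = 3: rhs = 13, matching y values: none (0 points).
  x = 4: rhs = 4, matching y values: 2, 17 (2 points).
  x = 5: rhs = 0, matching y values: 0 (1 points).
  x = 6: rhs = 7, matching y values: 8, 11 (2 points).
  x = 7: rhs = 12, matching y values: none (0 points).
  x = 8: rhs = 2, matching y values: none (0 points).
  x = 9: rhs = 2, matching y values: none (0 points).
  x = 10: rhs = 18, matching y values: none (0 points).
  x = 11: rhs = 18, matching y values: none (0 points).
  x = 12: rhs = 8, matching y values: none (0 points).
  x = 13: rhs = 13, matching y values: none (0 points).
  x = 14: rhs = 1, matching y values: 1, 18 (2 points).
  x = 15: rhs = 16, matching y values: 4, 15 (2 points).
  x = 16: rhs = 7, matching y values: 8, 11 (2 points).
  x = 17: rhs = 18, matching y values: none (0 points).
  x = 18: rhs = 17, matching y values: 6, 13 (2 points).
Total affine count: 13.
Full point count |E(F_19)| = 13 + 1 = 14.
Hasse bound: |14 − (19+1)| = |-6| = 6 ≤ 2√19 ≈ 8.7178 ✓.


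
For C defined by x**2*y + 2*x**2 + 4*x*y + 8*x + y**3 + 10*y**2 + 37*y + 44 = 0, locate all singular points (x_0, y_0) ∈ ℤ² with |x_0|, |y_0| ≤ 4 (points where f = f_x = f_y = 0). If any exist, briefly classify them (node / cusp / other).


Singular points: {(-2, -3)}; classification: node.

Compute partial derivatives:
  f_x = 2*x*y + 4*x + 4*y + 8.
  f_y = x**2 + 4*x + 3*y**2 + 20*y + 37.
Scan x_0 ∈ {−4, ..., 4}. For each x_0, f_y(x_0, y) is a polynomial in y; find its integer roots y ∈ {−4, ..., 4}, then test f_x and f at those candidates.
  x = -4: f_y(-4, y) = 3*y**2 + 20*y + 37; no integer root y with |y| ≤ 4.
  x = -3: f_y(-3, y) = 3*y**2 + 20*y + 34; no integer root y with |y| ≤ 4.
  x = -2: f_y(-2, y) = 3*y**2 + 20*y + 33; vanishes at y ∈ {-3}. (-2, -3): f_x = 0, f = 0 — SINGULAR.
  x = -1: f_y(-1, y) = 3*y**2 + 20*y + 34; no integer root y with |y| ≤ 4.
  x = 0: f_y(0, y) = 3*y**2 + 20*y + 37; no integer root y with |y| ≤ 4.
  x = 1: f_y(1, y) = 3*y**2 + 20*y + 42; no integer root y with |y| ≤ 4.
  x = 2: f_y(2, y) = 3*y**2 + 20*y + 49; no integer root y with |y| ≤ 4.
  x = 3: f_y(3, y) = 3*y**2 + 20*y + 58; no integer root y with |y| ≤ 4.
  x = 4: f_y(4, y) = 3*y**2 + 20*y + 69; no integer root y with |y| ≤ 4.
Only singular point on the grid: (-2, -3).
Classify: substitute x = -2 + u, y = -3 + v and expand: f = u**2*v - u**2 + v**3 + v**2.
No constant or linear terms (consistent with a singular point). Quadratic part: -u**2 + v**2. Cubic part: u**2*v + v**3.
The quadratic part v**2 - u**2 = (v − u)(v + u) splits into two distinct linear factors, so there are two distinct tangent lines y − -3 = ±(x − -2) — this is a node (ordinary double point).
Classification: node.


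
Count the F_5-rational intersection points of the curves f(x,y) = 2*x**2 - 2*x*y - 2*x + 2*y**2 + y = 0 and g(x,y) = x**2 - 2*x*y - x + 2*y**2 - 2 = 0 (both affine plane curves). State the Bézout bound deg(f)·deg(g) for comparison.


Common zeros: {(1, 3), (3, 2)}; count = 2; Bézout bound = 4.

deg(f) = 2, deg(g) = 2, so Bézout bound = 4.
Scan x ∈ F_5. For each x, list the y ∈ F_5 with f(x, y) ≡ 0 and those with g(x, y) ≡ 0 (mod 5); the common zeros in that column are the intersection.
  x = 0: f ≡ 0 at y ∈ {0, 2}; g ≡ 0 at y ∈ {1, 4}; common: ∅.
  x = 1: f ≡ 0 at y ∈ {0, 3}; g ≡ 0 at y ∈ {3}; common: {3}.
  x = 2: f ≡ 0 at y ∈ ∅; g ≡ 0 at y ∈ {0, 2}; common: ∅.
  x = 3: f ≡ 0 at y ∈ {2, 3}; g ≡ 0 at y ∈ {1, 2}; common: {2}.
  x = 4: f ≡ 0 at y ∈ ∅; g ≡ 0 at y ∈ {0, 4}; common: ∅.
Collecting: common zeros = {(1, 3), (3, 2)}, so the count is 2.
Comparison with the Bézout bound: 2 ≤ 4 = deg(f)·deg(g), as expected for curves with no common component (the affine F_5-count falls short of the bound because intersections may lie at infinity, over extension fields, or carry multiplicity).


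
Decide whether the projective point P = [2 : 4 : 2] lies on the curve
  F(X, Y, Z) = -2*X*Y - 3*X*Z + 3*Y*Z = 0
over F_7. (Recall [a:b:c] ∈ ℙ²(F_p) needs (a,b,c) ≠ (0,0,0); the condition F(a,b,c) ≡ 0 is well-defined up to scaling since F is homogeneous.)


F(2,4,2) ≡ 3 (mod 7); P is NOT on the curve.

Evaluate F(2, 4, 2) term-by-term (mod 7).
  -2*X*Y ↦ -2·2·4·1 = -16
  -3*X*Z ↦ -3·2·1·2 = -12
  3*Y*Z ↦ 3·1·4·2 = 24
Sum: F(2, 4, 2) = (-16) + (-12) + (24) = -4.
Reducing mod 7: -4 ≡ 3 (mod 7).
Since F(a, b, c) ≡ 3 ≠ 0 (mod 7), P does NOT lie on the curve.


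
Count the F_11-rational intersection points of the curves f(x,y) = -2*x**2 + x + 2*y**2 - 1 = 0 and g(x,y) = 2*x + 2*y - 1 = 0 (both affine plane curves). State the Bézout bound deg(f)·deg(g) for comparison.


Common zeros: {(5, 1)}; count = 1; Bézout bound = 2.

deg(f) = 2, deg(g) = 1, so Bézout bound = 2.
Scan x ∈ F_11. For each x, list the y ∈ F_11 with f(x, y) ≡ 0 and those with g(x, y) ≡ 0 (mod 11); the common zeros in that column are the intersection.
  x = 0: f ≡ 0 at y ∈ ∅; g ≡ 0 at y ∈ {6}; common: ∅.
  x = 1: f ≡ 0 at y ∈ {1, 10}; g ≡ 0 at y ∈ {5}; common: ∅.
  x = 2: f ≡ 0 at y ∈ {3, 8}; g ≡ 0 at y ∈ {4}; common: ∅.
  x = 3: f ≡ 0 at y ∈ ∅; g ≡ 0 at y ∈ {3}; common: ∅.
  x = 4: f ≡ 0 at y ∈ {3, 8}; g ≡ 0 at y ∈ {2}; common: ∅.
  x = 5: f ≡ 0 at y ∈ {1, 10}; g ≡ 0 at y ∈ {1}; common: {1}.
  x = 6: f ≡ 0 at y ∈ ∅; g ≡ 0 at y ∈ {0}; common: ∅.
  x = 7: f ≡ 0 at y ∈ ∅; g ≡ 0 at y ∈ {10}; common: ∅.
  x = 8: f ≡ 0 at y ∈ {0}; g ≡ 0 at y ∈ {9}; common: ∅.
  x = 9: f ≡ 0 at y ∈ {0}; g ≡ 0 at y ∈ {8}; common: ∅.
  x = 10: f ≡ 0 at y ∈ ∅; g ≡ 0 at y ∈ {7}; common: ∅.
Collecting: common zeros = {(5, 1)}, so the count is 1.
Comparison with the Bézout bound: 1 ≤ 2 = deg(f)·deg(g), as expected for curves with no common component (the affine F_11-count falls short of the bound because intersections may lie at infinity, over extension fields, or carry multiplicity).


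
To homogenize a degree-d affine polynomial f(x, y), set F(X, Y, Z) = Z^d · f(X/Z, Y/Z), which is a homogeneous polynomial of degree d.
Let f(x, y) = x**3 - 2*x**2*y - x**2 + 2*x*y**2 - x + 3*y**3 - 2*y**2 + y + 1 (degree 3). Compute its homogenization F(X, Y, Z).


F(X, Y, Z) = X**3 - 2*X**2*Y - X**2*Z + 2*X*Y**2 - X*Z**2 + 3*Y**3 - 2*Y**2*Z + Y*Z**2 + Z**3

deg(f) = 3.
Substitute x = X/Z, y = Y/Z into f, then multiply by Z^3.
  monomial 1·x^3·y^0 ↦ 1·X^3·Y^0·Z^0.
  monomial -2·x^2·y^1 ↦ -2·X^2·Y^1·Z^0.
  monomial -1·x^2·y^0 ↦ -1·X^2·Y^0·Z^1.
  monomial 2·x^1·y^2 ↦ 2·X^1·Y^2·Z^0.
  monomial -1·x^1·y^0 ↦ -1·X^1·Y^0·Z^2.
  monomial 3·x^0·y^3 ↦ 3·X^0·Y^3·Z^0.
  monomial -2·x^0·y^2 ↦ -2·X^0·Y^2·Z^1.
  monomial 1·x^0·y^1 ↦ 1·X^0·Y^1·Z^2.
  monomial 1·x^0·y^0 ↦ 1·X^0·Y^0·Z^3.
Collecting: F(X, Y, Z) = X**3 - 2*X**2*Y - X**2*Z + 2*X*Y**2 - X*Z**2 + 3*Y**3 - 2*Y**2*Z + Y*Z**2 + Z**3.


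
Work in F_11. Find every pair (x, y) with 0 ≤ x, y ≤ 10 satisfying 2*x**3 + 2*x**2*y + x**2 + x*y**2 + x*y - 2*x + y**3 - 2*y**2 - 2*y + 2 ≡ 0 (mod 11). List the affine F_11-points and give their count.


Affine F_11-points: {(1, 4), (1, 9), (1, 10), (2, 8), (5, 9), (6, 1), (6, 7), (6, 10), (7, 2), (8, 6), (10, 1), (10, 3), (10, 10)}; count = 13.

For each of the 121 pairs (x, y) ∈ F_11², evaluate f(x, y) mod 11. Record the zeros.
  x = 0: [0↦2, 1↦10, 2↦9, 3↦5, 4↦4, 5↦1, 6↦2, 7↦2, 8↦7, 9↦1, 10↦1]  zeros at y ∈ ∅
  x = 1: [0↦3, 1↦4, 2↦9, 3↦2, 4↦0, 5↦9, 6↦2, 7↦7, 8↦8, 9↦0, 10↦0]  zeros at y ∈ {4, 9, 10}
  x = 2: [0↦7, 1↦5, 2↦9, 3↦3, 4↦4, 5↦7, 6↦7, 7↦10, 8↦0, 9↦5, 10↦9]  zeros at y ∈ {8}
  x = 3: [0↦4, 1↦3, 2↦10, 3↦9, 4↦6, 5↦7, 6↦7, 7↦1, 8↦6, 9↦6, 10↦7]  zeros at y ∈ ∅
  x = 4: [0↦6, 1↦10, 2↦2, 3↦10, 4↦7, 5↦10, 6↦3, 7↦3, 8↦5, 9↦4, 10↦6]  zeros at y ∈ ∅
  x = 5: [0↦3, 1↦5, 2↦8, 3↦7, 4↦8, 5↦6, 6↦7, 7↦6, 8↦9, 9↦0, 10↦7]  zeros at y ∈ {9}
  x = 6: [0↦7, 1↦0, 2↦7, 3↦1, 4↦10, 5↦7, 6↦9, 7↦0, 8↦8, 9↦6, 10↦0]  zeros at y ∈ {1, 7, 10}
  x = 7: [0↦8, 1↦7, 2↦0, 3↦4, 4↦3, 5↦3, 6↦10, 7↦8, 8↦3, 9↦1, 10↦8]  zeros at y ∈ {2}
  x = 8: [0↦7, 1↦5, 2↦10, 3↦6, 4↦10, 5↦6, 6↦0, 7↦9, 8↦6, 9↦8, 10↦10]  zeros at y ∈ {6}
  x = 9: [0↦5, 1↦6, 2↦5, 3↦8, 4↦10, 5↦6, 6↦2, 7↦4, 8↦7, 9↦6, 10↦7]  zeros at y ∈ ∅
  x = 10: [0↦3, 1↦0, 2↦8, 3↦0, 4↦4, 5↦4, 6↦6, 7↦5, 8↦7, 9↦7, 10↦0]  zeros at y ∈ {1, 3, 10}
Collecting zeros: affine points = {(1, 4), (1, 9), (1, 10), (2, 8), (5, 9), (6, 1), (6, 7), (6, 10), (7, 2), (8, 6), (10, 1), (10, 3), (10, 10)}.
Total count |C(F_11)_aff| = 13.


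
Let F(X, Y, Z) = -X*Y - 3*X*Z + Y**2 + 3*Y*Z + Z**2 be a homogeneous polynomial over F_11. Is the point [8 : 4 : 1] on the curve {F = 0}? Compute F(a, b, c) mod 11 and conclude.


F(8,4,1) ≡ 6 (mod 11); P is NOT on the curve.

Evaluate F(8, 4, 1) term-by-term (mod 11).
  -X*Y ↦ -1·8·4·1 = -32
  -3*X*Z ↦ -3·8·1·1 = -24
  Y**2 ↦ 1·1·16·1 = 16
  3*Y*Z ↦ 3·1·4·1 = 12
  Z**2 ↦ 1·1·1·1 = 1
Sum: F(8, 4, 1) = (-32) + (-24) + (16) + (12) + (1) = -27.
Reducing mod 11: -27 ≡ 6 (mod 11).
Since F(a, b, c) ≡ 6 ≠ 0 (mod 11), P does NOT lie on the curve.


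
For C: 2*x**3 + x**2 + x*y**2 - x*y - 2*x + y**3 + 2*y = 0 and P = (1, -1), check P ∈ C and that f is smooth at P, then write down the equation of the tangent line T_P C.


Tangent line at P: 8*x + 2*y - 6 = 0.

Step 1: f(1, -1) = 0, so P lies on C.
Step 2: partial derivatives
  f_x(x, y) = 6*x**2 + 2*x + y**2 - y - 2, f_y(x, y) = 2*x*y - x + 3*y**2 + 2.
  f_x(P) = 8, f_y(P) = 2 (gradient nonzero, so P is smooth).
Step 3: tangent line at P: 8·(x − 1) + 2·(y − -1) = 0.
Expanding: 8*x + 2*y - 6 = 0.


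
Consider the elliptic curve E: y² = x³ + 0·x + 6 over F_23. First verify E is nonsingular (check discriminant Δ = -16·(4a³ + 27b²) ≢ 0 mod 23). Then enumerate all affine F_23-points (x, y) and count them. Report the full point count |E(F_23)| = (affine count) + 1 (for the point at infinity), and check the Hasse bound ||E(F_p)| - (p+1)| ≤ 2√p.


Affine points = {(0, 11), (0, 12), (4, 1), (4, 22), (5, 4), (5, 19), (7, 2), (7, 21), (8, 9), (8, 14), (11, 7), (11, 16), (12, 3), (12, 20), (13, 8), (13, 15), (14, 6), (14, 17), (15, 0), (16, 10), (16, 13), (20, 5), (20, 18)}; affine count = 23; |E(F_23)| = 24.

Discriminant check: Δ ∝ 4a³ + 27b² = 4·0³ + 27·6² = 4·0 + 27·36 ≡ 6 (mod 23). Nonzero ⇒ E is nonsingular.
For each x ∈ F_23, compute rhs = x³ + 0·x + 6 mod 23, then count y ∈ F_23 with y² ≡ rhs.
  x = 0: rhs = 6, matching y values: 11, 12 (2 points).
  x = 1: rhs = 7, matching y values: none (0 points).
  x = 2: rhs = 14, matching y values: none (0 points).
  x = 3: rhs = 10, matching y values: none (0 points).
  x = 4: rhs = 1, matching y values: 1, 22 (2 points).
  x = 5: rhs = 16, matching y values: 4, 19 (2 points).
  x = 6: rhs = 15, matching y values: none (0 points).
  x = 7: rhs = 4, matching y values: 2, 21 (2 points).
  x = 8: rhs = 12, matching y values: 9, 14 (2 points).
  x = 9: rhs = 22, matching y values: none (0 points).
  x = 10: rhs = 17, matching y values: none (0 points).
  x = 11: rhs = 3, matching y values: 7, 16 (2 points).
  x = 12: rhs = 9, matching y values: 3, 20 (2 points).
  x = 13: rhs = 18, matching y values: 8, 15 (2 points).
  x = 14: rhs = 13, matching y values: 6, 17 (2 points).
  x = 15: rhs = 0, matching y values: 0 (1 points).
  x = 16: rhs = 8, matching y values: 10, 13 (2 points).
  x = 17: rhs = 20, matching y values: none (0 points).
  x = 18: rhs = 19, matching y values: none (0 points).
  x = 19: rhs = 11, matching y values: none (0 points).
  x = 20: rhs = 2, matching y values: 5, 18 (2 points).
  x = 21: rhs = 21, matching y values: none (0 points).
  x = 22: rhs = 5, matching y values: none (0 points).
Total affine count: 23.
Full point count |E(F_23)| = 23 + 1 = 24.
Hasse bound: |24 − (23+1)| = |0| = 0 ≤ 2√23 ≈ 9.5917 ✓.


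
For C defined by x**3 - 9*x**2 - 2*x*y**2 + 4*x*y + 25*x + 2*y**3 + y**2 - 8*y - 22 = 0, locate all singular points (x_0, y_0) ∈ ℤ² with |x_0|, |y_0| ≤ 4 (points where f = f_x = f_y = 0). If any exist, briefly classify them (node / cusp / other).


Singular points: {(3, 1)}; classification: cusp.

Compute partial derivatives:
  f_x = 3*x**2 - 18*x - 2*y**2 + 4*y + 25.
  f_y = -4*x*y + 4*x + 6*y**2 + 2*y - 8.
Scan x_0 ∈ {−4, ..., 4}. For each x_0, f_y(x_0, y) is a polynomial in y; find its integer roots y ∈ {−4, ..., 4}, then test f_x and f at those candidates.
  x = -4: f_y(-4, y) = 6*y**2 + 18*y - 24; vanishes at y ∈ {-4, 1}. (-4, -4): f_x = 97 ≠ 0; (-4, 1): f_x = 147 ≠ 0.
  x = -3: f_y(-3, y) = 6*y**2 + 14*y - 20; vanishes at y ∈ {1}. (-3, 1): f_x = 108 ≠ 0.
  x = -2: f_y(-2, y) = 6*y**2 + 10*y - 16; vanishes at y ∈ {1}. (-2, 1): f_x = 75 ≠ 0.
  x = -1: f_y(-1, y) = 6*y**2 + 6*y - 12; vanishes at y ∈ {-2, 1}. (-1, -2): f_x = 30 ≠ 0; (-1, 1): f_x = 48 ≠ 0.
  x = 0: f_y(0, y) = 6*y**2 + 2*y - 8; vanishes at y ∈ {1}. (0, 1): f_x = 27 ≠ 0.
  x = 1: f_y(1, y) = 6*y**2 - 2*y - 4; vanishes at y ∈ {1}. (1, 1): f_x = 12 ≠ 0.
  x = 2: f_y(2, y) = 6*y**2 - 6*y; vanishes at y ∈ {0, 1}. (2, 0): f_x = 1 ≠ 0; (2, 1): f_x = 3 ≠ 0.
  x = 3: f_y(3, y) = 6*y**2 - 10*y + 4; vanishes at y ∈ {1}. (3, 1): f_x = 0, f = 0 — SINGULAR.
  x = 4: f_y(4, y) = 6*y**2 - 14*y + 8; vanishes at y ∈ {1}. (4, 1): f_x = 3 ≠ 0.
Only singular point on the grid: (3, 1).
Classify: substitute x = 3 + u, y = 1 + v and expand: f = u**3 - 2*u*v**2 + 2*v**3 + v**2.
No constant or linear terms (consistent with a singular point). Quadratic part: v**2. Cubic part: u**3 - 2*u*v**2 + 2*v**3.
The quadratic part v**2 is a perfect square, so there is a single (double) tangent line v = 0, i.e. y = 1. Restricting the cubic part to that line (v = 0) leaves u**3 ≠ 0, so f is not divisible by v and the branch is v² ≈ -u**3 to lowest order — this is a cusp.
Classification: cusp.


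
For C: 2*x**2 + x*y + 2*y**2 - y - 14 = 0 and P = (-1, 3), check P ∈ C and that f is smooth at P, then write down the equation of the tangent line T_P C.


Tangent line at P: -x + 10*y - 31 = 0.

Step 1: f(-1, 3) = 0, so P lies on C.
Step 2: partial derivatives
  f_x(x, y) = 4*x + y, f_y(x, y) = x + 4*y - 1.
  f_x(P) = -1, f_y(P) = 10 (gradient nonzero, so P is smooth).
Step 3: tangent line at P: -1·(x − -1) + 10·(y − 3) = 0.
Expanding: -x + 10*y - 31 = 0.


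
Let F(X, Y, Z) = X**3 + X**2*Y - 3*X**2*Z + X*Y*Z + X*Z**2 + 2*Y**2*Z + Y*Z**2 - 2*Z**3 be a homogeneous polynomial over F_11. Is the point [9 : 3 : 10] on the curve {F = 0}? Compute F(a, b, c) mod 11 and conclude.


F(9,3,10) ≡ 7 (mod 11); P is NOT on the curve.

Evaluate F(9, 3, 10) term-by-term (mod 11).
  X**3 ↦ 1·729·1·1 = 729
  X**2*Y ↦ 1·81·3·1 = 243
  -3*X**2*Z ↦ -3·81·1·10 = -2430
  X*Y*Z ↦ 1·9·3·10 = 270
  X*Z**2 ↦ 1·9·1·100 = 900
  2*Y**2*Z ↦ 2·1·9·10 = 180
  Y*Z**2 ↦ 1·1·3·100 = 300
  -2*Z**3 ↦ -2·1·1·1000 = -2000
Sum: F(9, 3, 10) = (729) + (243) + (-2430) + (270) + (900) + (180) + (300) + (-2000) = -1808.
Reducing mod 11: -1808 ≡ 7 (mod 11).
Since F(a, b, c) ≡ 7 ≠ 0 (mod 11), P does NOT lie on the curve.


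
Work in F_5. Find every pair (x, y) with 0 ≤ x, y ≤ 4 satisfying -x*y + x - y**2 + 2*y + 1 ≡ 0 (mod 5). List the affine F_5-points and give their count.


Affine F_5-points: {(1, 2), (1, 4), (4, 0), (4, 3)}; count = 4.

For each of the 25 pairs (x, y) ∈ F_5², evaluate f(x, y) mod 5. Record the zeros.
  x = 0: [0↦1, 1↦2, 2↦1, 3↦3, 4↦3]  zeros at y ∈ ∅
  x = 1: [0↦2, 1↦2, 2↦0, 3↦1, 4↦0]  zeros at y ∈ {2, 4}
  x = 2: [0↦3, 1↦2, 2↦4, 3↦4, 4↦2]  zeros at y ∈ ∅
  x = 3: [0↦4, 1↦2, 2↦3, 3↦2, 4↦4]  zeros at y ∈ ∅
  x = 4: [0↦0, 1↦2, 2↦2, 3↦0, 4↦1]  zeros at y ∈ {0, 3}
Collecting zeros: affine points = {(1, 2), (1, 4), (4, 0), (4, 3)}.
Total count |C(F_5)_aff| = 4.


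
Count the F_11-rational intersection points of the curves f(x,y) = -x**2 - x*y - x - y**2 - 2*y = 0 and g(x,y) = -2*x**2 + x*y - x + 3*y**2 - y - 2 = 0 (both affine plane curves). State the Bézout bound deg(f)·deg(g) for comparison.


Common zeros: ∅; count = 0; Bézout bound = 4.

deg(f) = 2, deg(g) = 2, so Bézout bound = 4.
Scan x ∈ F_11. For each x, list the y ∈ F_11 with f(x, y) ≡ 0 and those with g(x, y) ≡ 0 (mod 11); the common zeros in that column are the intersection.
  x = 0: f ≡ 0 at y ∈ {0, 9}; g ≡ 0 at y ∈ {1, 3}; common: ∅.
  x = 1: f ≡ 0 at y ∈ {9, 10}; g ≡ 0 at y ∈ {3, 8}; common: ∅.
  x = 2: f ≡ 0 at y ∈ {1, 6}; g ≡ 0 at y ∈ ∅; common: ∅.
  x = 3: f ≡ 0 at y ∈ ∅; g ≡ 0 at y ∈ {4, 10}; common: ∅.
  x = 4: f ≡ 0 at y ∈ {8}; g ≡ 0 at y ∈ {4, 6}; common: ∅.
  x = 5: f ≡ 0 at y ∈ ∅; g ≡ 0 at y ∈ ∅; common: ∅.
  x = 6: f ≡ 0 at y ∈ ∅; g ≡ 0 at y ∈ ∅; common: ∅.
  x = 7: f ≡ 0 at y ∈ {1}; g ≡ 0 at y ∈ {10}; common: ∅.
  x = 8: f ≡ 0 at y ∈ ∅; g ≡ 0 at y ∈ {8}; common: ∅.
  x = 9: f ≡ 0 at y ∈ {3, 8}; g ≡ 0 at y ∈ ∅; common: ∅.
  x = 10: f ≡ 0 at y ∈ {0, 10}; g ≡ 0 at y ∈ ∅; common: ∅.
Collecting: common zeros = ∅, so the count is 0.
Comparison with the Bézout bound: 0 ≤ 4 = deg(f)·deg(g), as expected for curves with no common component (the affine F_11-count falls short of the bound because intersections may lie at infinity, over extension fields, or carry multiplicity).


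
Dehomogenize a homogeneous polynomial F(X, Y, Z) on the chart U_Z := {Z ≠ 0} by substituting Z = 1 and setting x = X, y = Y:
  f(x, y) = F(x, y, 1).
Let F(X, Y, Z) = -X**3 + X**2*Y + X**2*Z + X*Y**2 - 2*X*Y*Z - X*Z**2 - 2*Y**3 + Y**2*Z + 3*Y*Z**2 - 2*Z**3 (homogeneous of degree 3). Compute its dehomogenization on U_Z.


f(x, y) = -x**3 + x**2*y + x**2 + x*y**2 - 2*x*y - x - 2*y**3 + y**2 + 3*y - 2

On U_Z we set Z = 1. Each monomial c·X^i·Y^j·Z^k in F becomes c·x^i·y^j·1^k = c·x^i·y^j.
Substituting Z = 1: F(X, Y, 1) = -x**3 + x**2*y + x**2 + x*y**2 - 2*x*y - x - 2*y**3 + y**2 + 3*y - 2.
Note: deg(f) ≤ deg(F) = 3; strict inequality happens when F is divisible by Z (lost terms).


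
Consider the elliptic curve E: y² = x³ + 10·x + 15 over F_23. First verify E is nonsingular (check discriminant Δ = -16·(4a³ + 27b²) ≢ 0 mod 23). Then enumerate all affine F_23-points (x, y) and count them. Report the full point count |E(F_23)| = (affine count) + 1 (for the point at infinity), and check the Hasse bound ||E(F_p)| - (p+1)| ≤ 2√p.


Affine points = {(1, 7), (1, 16), (3, 7), (3, 16), (4, 2), (4, 21), (5, 11), (5, 12), (8, 3), (8, 20), (9, 11), (9, 12), (12, 0), (14, 1), (14, 22), (16, 4), (16, 19), (18, 1), (18, 22), (19, 7), (19, 16), (20, 2), (20, 21), (22, 2), (22, 21)}; affine count = 25; |E(F_23)| = 26.

Discriminant check: Δ ∝ 4a³ + 27b² = 4·10³ + 27·15² = 4·1000 + 27·225 ≡ 1 (mod 23). Nonzero ⇒ E is nonsingular.
For each x ∈ F_23, compute rhs = x³ + 10·x + 15 mod 23, then count y ∈ F_23 with y² ≡ rhs.
  x = 0: rhs = 15, matching y values: none (0 points).
  x = 1: rhs = 3, matching y values: 7, 16 (2 points).
  x = 2: rhs = 20, matching y values: none (0 points).
  x = 3: rhs = 3, matching y values: 7, 16 (2 points).
  x = 4: rhs = 4, matching y values: 2, 21 (2 points).
  x = 5: rhs = 6, matching y values: 11, 12 (2 points).
  x = 6: rhs = 15, matching y values: none (0 points).
  x = 7: rhs = 14, matching y values: none (0 points).
  x = 8: rhs = 9, matching y values: 3, 20 (2 points).
  x = 9: rhs = 6, matching y values: 11, 12 (2 points).
  x = 10: rhs = 11, matching y values: none (0 points).
  x = 11: rhs = 7, matching y values: none (0 points).
  x = 12: rhs = 0, matching y values: 0 (1 points).
  x = 13: rhs = 19, matching y values: none (0 points).
  x = 14: rhs = 1, matching y values: 1, 22 (2 points).
  x = 15: rhs = 21, matching y values: none (0 points).
  x = 16: rhs = 16, matching y values: 4, 19 (2 points).
  x = 17: rhs = 15, matching y values: none (0 points).
  x = 18: rhs = 1, matching y values: 1, 22 (2 points).
  x = 19: rhs = 3, matching y values: 7, 16 (2 points).
  x = 20: rhs = 4, matching y values: 2, 21 (2 points).
  x = 21: rhs = 10, matching y values: none (0 points).
  x = 22: rhs = 4, matching y values: 2, 21 (2 points).
Total affine count: 25.
Full point count |E(F_23)| = 25 + 1 = 26.
Hasse bound: |26 − (23+1)| = |2| = 2 ≤ 2√23 ≈ 9.5917 ✓.


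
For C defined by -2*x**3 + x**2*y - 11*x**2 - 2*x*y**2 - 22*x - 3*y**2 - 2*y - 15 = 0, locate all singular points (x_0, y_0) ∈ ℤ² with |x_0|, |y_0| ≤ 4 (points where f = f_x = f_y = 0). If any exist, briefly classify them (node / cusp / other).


Singular points: {(-2, -1)}; classification: cusp.

Compute partial derivatives:
  f_x = -6*x**2 + 2*x*y - 22*x - 2*y**2 - 22.
  f_y = x**2 - 4*x*y - 6*y - 2.
Scan x_0 ∈ {−4, ..., 4}. For each x_0, f_y(x_0, y) is a polynomial in y; find its integer roots y ∈ {−4, ..., 4}, then test f_x and f at those candidates.
  x = -4: f_y(-4, y) = 10*y + 14; no integer root y with |y| ≤ 4.
  x = -3: f_y(-3, y) = 6*y + 7; no integer root y with |y| ≤ 4.
  x = -2: f_y(-2, y) = 2*y + 2; vanishes at y ∈ {-1}. (-2, -1): f_x = 0, f = 0 — SINGULAR.
  x = -1: f_y(-1, y) = -2*y - 1; no integer root y with |y| ≤ 4.
  x = 0: f_y(0, y) = -6*y - 2; no integer root y with |y| ≤ 4.
  x = 1: f_y(1, y) = -10*y - 1; no integer root y with |y| ≤ 4.
  x = 2: f_y(2, y) = 2 - 14*y; no integer root y with |y| ≤ 4.
  x = 3: f_y(3, y) = 7 - 18*y; no integer root y with |y| ≤ 4.
  x = 4: f_y(4, y) = 14 - 22*y; no integer root y with |y| ≤ 4.
Only singular point on the grid: (-2, -1).
Classify: substitute x = -2 + u, y = -1 + v and expand: f = -2*u**3 + u**2*v - 2*u*v**2 + v**2.
No constant or linear terms (consistent with a singular point). Quadratic part: v**2. Cubic part: -2*u**3 + u**2*v - 2*u*v**2.
The quadratic part v**2 is a perfect square, so there is a single (double) tangent line v = 0, i.e. y = -1. Restricting the cubic part to that line (v = 0) leaves -2*u**3 ≠ 0, so f is not divisible by v and the branch is v² ≈ 2*u**3 to lowest order — this is a cusp.
Classification: cusp.


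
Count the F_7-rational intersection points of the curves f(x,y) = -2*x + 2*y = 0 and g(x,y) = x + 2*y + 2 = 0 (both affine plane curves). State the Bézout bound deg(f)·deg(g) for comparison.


Common zeros: {(4, 4)}; count = 1; Bézout bound = 1.

deg(f) = 1, deg(g) = 1, so Bézout bound = 1.
Scan x ∈ F_7. For each x, list the y ∈ F_7 with f(x, y) ≡ 0 and those with g(x, y) ≡ 0 (mod 7); the common zeros in that column are the intersection.
  x = 0: f ≡ 0 at y ∈ {0}; g ≡ 0 at y ∈ {6}; common: ∅.
  x = 1: f ≡ 0 at y ∈ {1}; g ≡ 0 at y ∈ {2}; common: ∅.
  x = 2: f ≡ 0 at y ∈ {2}; g ≡ 0 at y ∈ {5}; common: ∅.
  x = 3: f ≡ 0 at y ∈ {3}; g ≡ 0 at y ∈ {1}; common: ∅.
  x = 4: f ≡ 0 at y ∈ {4}; g ≡ 0 at y ∈ {4}; common: {4}.
  x = 5: f ≡ 0 at y ∈ {5}; g ≡ 0 at y ∈ {0}; common: ∅.
  x = 6: f ≡ 0 at y ∈ {6}; g ≡ 0 at y ∈ {3}; common: ∅.
Collecting: common zeros = {(4, 4)}, so the count is 1.
Comparison with the Bézout bound: 1 ≤ 1 = deg(f)·deg(g), as expected for curves with no common component (the bound is attained).


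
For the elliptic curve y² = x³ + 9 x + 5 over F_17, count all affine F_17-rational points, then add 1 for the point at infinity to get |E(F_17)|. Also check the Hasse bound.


Affine points = {(1, 7), (1, 10), (3, 5), (3, 12), (9, 4), (9, 13), (14, 6), (14, 11), (15, 8), (15, 9)}; affine count = 10; |E(F_17)| = 11.

Discriminant check: Δ ∝ 4a³ + 27b² = 4·9³ + 27·5² = 4·729 + 27·25 ≡ 4 (mod 17). Nonzero ⇒ E is nonsingular.
For each x ∈ F_17, compute rhs = x³ + 9·x + 5 mod 17, then count y ∈ F_17 with y² ≡ rhs.
  x = 0: rhs = 5, matching y values: none (0 points).
  x = 1: rhs = 15, matching y values: 7, 10 (2 points).
  x = 2: rhs = 14, matching y values: none (0 points).
  x = 3: rhs = 8, matching y values: 5, 12 (2 points).
  x = 4: rhs = 3, matching y values: none (0 points).
  x = 5: rhs = 5, matching y values: none (0 points).
  x = 6: rhs = 3, matching y values: none (0 points).
  x = 7: rhs = 3, matching y values: none (0 points).
  x = 8: rhs = 11, matching y values: none (0 points).
  x = 9: rhs = 16, matching y values: 4, 13 (2 points).
  x = 10: rhs = 7, matching y values: none (0 points).
  x = 11: rhs = 7, matching y values: none (0 points).
  x = 12: rhs = 5, matching y values: none (0 points).
  x = 13: rhs = 7, matching y values: none (0 points).
  x = 14: rhs = 2, matching y values: 6, 11 (2 points).
  x = 15: rhs = 13, matching y values: 8, 9 (2 points).
  x = 16: rhs = 12, matching y values: none (0 points).
Total affine count: 10.
Full point count |E(F_17)| = 10 + 1 = 11.
Hasse bound: |11 − (17+1)| = |-7| = 7 ≤ 2√17 ≈ 8.2462 ✓.


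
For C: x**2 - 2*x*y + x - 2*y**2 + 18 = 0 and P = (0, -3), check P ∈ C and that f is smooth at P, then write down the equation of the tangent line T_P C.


Tangent line at P: 7*x + 12*y + 36 = 0.

Step 1: f(0, -3) = 0, so P lies on C.
Step 2: partial derivatives
  f_x(x, y) = 2*x - 2*y + 1, f_y(x, y) = -2*x - 4*y.
  f_x(P) = 7, f_y(P) = 12 (gradient nonzero, so P is smooth).
Step 3: tangent line at P: 7·(x − 0) + 12·(y − -3) = 0.
Expanding: 7*x + 12*y + 36 = 0.


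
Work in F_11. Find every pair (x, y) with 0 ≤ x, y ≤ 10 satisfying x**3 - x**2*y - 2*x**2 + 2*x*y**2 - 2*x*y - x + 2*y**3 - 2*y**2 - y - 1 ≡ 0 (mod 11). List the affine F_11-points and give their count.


Affine F_11-points: {(1, 9), (2, 4), (3, 5), (7, 1), (8, 6), (9, 10)}; count = 6.

For each of the 121 pairs (x, y) ∈ F_11², evaluate f(x, y) mod 11. Record the zeros.
  x = 0: [0↦10, 1↦9, 2↦5, 3↦10, 4↦3, 5↦7, 6↦1, 7↦8, 8↦7, 9↦10, 10↦7]  zeros at y ∈ ∅
  x = 1: [0↦8, 1↦6, 2↦5, 3↦6, 4↦10, 5↦7, 6↦9, 7↦6, 8↦10, 9↦0, 10↦10]  zeros at y ∈ {9}
  x = 2: [0↦8, 1↦3, 2↦3, 3↦9, 4↦0, 5↦10, 6↦7, 7↦3, 8↦10, 9↦7, 10↦6]  zeros at y ∈ {4}
  x = 3: [0↦5, 1↦6, 2↦5, 3↦3, 4↦1, 5↦0, 6↦1, 7↦5, 8↦2, 9↦4, 10↦1]  zeros at y ∈ {5}
  x = 4: [0↦5, 1↦10, 2↦6, 3↦5, 4↦8, 5↦5, 6↦8, 7↦7, 8↦3, 9↦8, 10↦1]  zeros at y ∈ ∅
  x = 5: [0↦3, 1↦10, 2↦1, 3↦10, 4↦5, 5↦9, 6↦1, 7↦4, 8↦8, 9↦3, 10↦1]  zeros at y ∈ ∅
  x = 6: [0↦5, 1↦1, 2↦7, 3↦2, 4↦9, 5↦7, 6↦8, 7↦2, 8↦1, 9↦6, 10↦7]  zeros at y ∈ ∅
  x = 7: [0↦6, 1↦0, 2↦8, 3↦9, 4↦4, 5↦5, 6↦2, 7↦7, 8↦10, 9↦1, 10↦3]  zeros at y ∈ {1}
  x = 8: [0↦1, 1↦2, 2↦10, 3↦4, 4↦7, 5↦9, 6↦0, 7↦3, 8↦8, 9↦5, 10↦6]  zeros at y ∈ {6}
  x = 9: [0↦7, 1↦2, 2↦8, 3↦4, 4↦2, 5↦3, 6↦8, 7↦7, 8↦1, 9↦2, 10↦0]  zeros at y ∈ {10}
  x = 10: [0↦8, 1↦6, 2↦8, 3↦4, 4↦6, 5↦4, 6↦10, 7↦3, 8↦6, 9↦9, 10↦2]  zeros at y ∈ ∅
Collecting zeros: affine points = {(1, 9), (2, 4), (3, 5), (7, 1), (8, 6), (9, 10)}.
Total count |C(F_11)_aff| = 6.


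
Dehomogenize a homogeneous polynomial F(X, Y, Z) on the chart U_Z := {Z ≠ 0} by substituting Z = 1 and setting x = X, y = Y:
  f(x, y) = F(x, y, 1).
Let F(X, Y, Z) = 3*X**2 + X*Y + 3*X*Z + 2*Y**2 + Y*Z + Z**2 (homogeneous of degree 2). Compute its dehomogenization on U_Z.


f(x, y) = 3*x**2 + x*y + 3*x + 2*y**2 + y + 1

On U_Z we set Z = 1. Each monomial c·X^i·Y^j·Z^k in F becomes c·x^i·y^j·1^k = c·x^i·y^j.
Substituting Z = 1: F(X, Y, 1) = 3*x**2 + x*y + 3*x + 2*y**2 + y + 1.
Note: deg(f) ≤ deg(F) = 2; strict inequality happens when F is divisible by Z (lost terms).


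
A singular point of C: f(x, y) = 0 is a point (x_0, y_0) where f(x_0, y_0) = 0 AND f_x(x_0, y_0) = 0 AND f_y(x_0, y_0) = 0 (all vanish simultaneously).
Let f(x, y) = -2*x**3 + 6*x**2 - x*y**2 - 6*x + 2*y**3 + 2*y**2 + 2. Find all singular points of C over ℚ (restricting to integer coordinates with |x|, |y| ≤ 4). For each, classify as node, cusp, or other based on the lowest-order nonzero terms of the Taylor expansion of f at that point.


Singular points: {(1, 0)}; classification: cusp.

Compute partial derivatives:
  f_x = -6*x**2 + 12*x - y**2 - 6.
  f_y = -2*x*y + 6*y**2 + 4*y.
Scan x_0 ∈ {−4, ..., 4}. For each x_0, f_y(x_0, y) is a polynomial in y; find its integer roots y ∈ {−4, ..., 4}, then test f_x and f at those candidates.
  x = -4: f_y(-4, y) = 6*y**2 + 12*y; vanishes at y ∈ {-2, 0}. (-4, -2): f_x = -154 ≠ 0; (-4, 0): f_x = -150 ≠ 0.
  x = -3: f_y(-3, y) = 6*y**2 + 10*y; vanishes at y ∈ {0}. (-3, 0): f_x = -96 ≠ 0.
  x = -2: f_y(-2, y) = 6*y**2 + 8*y; vanishes at y ∈ {0}. (-2, 0): f_x = -54 ≠ 0.
  x = -1: f_y(-1, y) = 6*y**2 + 6*y; vanishes at y ∈ {-1, 0}. (-1, -1): f_x = -25 ≠ 0; (-1, 0): f_x = -24 ≠ 0.
  x = 0: f_y(0, y) = 6*y**2 + 4*y; vanishes at y ∈ {0}. (0, 0): f_x = -6 ≠ 0.
  x = 1: f_y(1, y) = 6*y**2 + 2*y; vanishes at y ∈ {0}. (1, 0): f_x = 0, f = 0 — SINGULAR.
  x = 2: f_y(2, y) = 6*y**2; vanishes at y ∈ {0}. (2, 0): f_x = -6 ≠ 0.
  x = 3: f_y(3, y) = 6*y**2 - 2*y; vanishes at y ∈ {0}. (3, 0): f_x = -24 ≠ 0.
  x = 4: f_y(4, y) = 6*y**2 - 4*y; vanishes at y ∈ {0}. (4, 0): f_x = -54 ≠ 0.
Only singular point on the grid: (1, 0).
Classify: substitute x = 1 + u, y = 0 + v and expand: f = -2*u**3 - u*v**2 + 2*v**3 + v**2.
No constant or linear terms (consistent with a singular point). Quadratic part: v**2. Cubic part: -2*u**3 - u*v**2 + 2*v**3.
The quadratic part v**2 is a perfect square, so there is a single (double) tangent line v = 0, i.e. y = 0. Restricting the cubic part to that line (v = 0) leaves -2*u**3 ≠ 0, so f is not divisible by v and the branch is v² ≈ 2*u**3 to lowest order — this is a cusp.
Classification: cusp.


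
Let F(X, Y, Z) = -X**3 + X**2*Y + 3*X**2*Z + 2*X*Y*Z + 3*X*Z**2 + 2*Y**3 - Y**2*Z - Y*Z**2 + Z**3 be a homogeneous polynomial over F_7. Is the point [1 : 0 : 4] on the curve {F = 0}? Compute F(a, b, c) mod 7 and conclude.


F(1,0,4) ≡ 4 (mod 7); P is NOT on the curve.

Evaluate F(1, 0, 4) term-by-term (mod 7).
  -X**3 ↦ -1·1·1·1 = -1
  X**2*Y ↦ 1·1·0·1 = 0
  3*X**2*Z ↦ 3·1·1·4 = 12
  2*X*Y*Z ↦ 2·1·0·4 = 0
  3*X*Z**2 ↦ 3·1·1·16 = 48
  2*Y**3 ↦ 2·1·0·1 = 0
  -Y**2*Z ↦ -1·1·0·4 = 0
  -Y*Z**2 ↦ -1·1·0·16 = 0
  Z**3 ↦ 1·1·1·64 = 64
Sum: F(1, 0, 4) = (-1) + (0) + (12) + (0) + (48) + (0) + (0) + (0) + (64) = 123.
Reducing mod 7: 123 ≡ 4 (mod 7).
Since F(a, b, c) ≡ 4 ≠ 0 (mod 7), P does NOT lie on the curve.


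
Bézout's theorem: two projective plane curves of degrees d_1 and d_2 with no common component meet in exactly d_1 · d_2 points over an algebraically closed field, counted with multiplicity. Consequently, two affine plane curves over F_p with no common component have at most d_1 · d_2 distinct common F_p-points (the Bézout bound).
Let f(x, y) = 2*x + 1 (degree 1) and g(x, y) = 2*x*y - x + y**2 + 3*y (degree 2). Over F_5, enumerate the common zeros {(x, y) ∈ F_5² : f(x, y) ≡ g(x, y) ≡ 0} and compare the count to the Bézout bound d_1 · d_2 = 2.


Common zeros: ∅; count = 0; Bézout bound = 2.

deg(f) = 1, deg(g) = 2, so Bézout bound = 2.
Scan x ∈ F_5. For each x, list the y ∈ F_5 with f(x, y) ≡ 0 and those with g(x, y) ≡ 0 (mod 5); the common zeros in that column are the intersection.
  x = 0: f ≡ 0 at y ∈ ∅; g ≡ 0 at y ∈ {0, 2}; common: ∅.
  x = 1: f ≡ 0 at y ∈ ∅; g ≡ 0 at y ∈ {1, 4}; common: ∅.
  x = 2: f ≡ 0 at y ∈ {0, 1, 2, 3, 4}; g ≡ 0 at y ∈ ∅; common: ∅.
  x = 3: f ≡ 0 at y ∈ ∅; g ≡ 0 at y ∈ ∅; common: ∅.
  x = 4: f ≡ 0 at y ∈ ∅; g ≡ 0 at y ∈ ∅; common: ∅.
Collecting: common zeros = ∅, so the count is 0.
Comparison with the Bézout bound: 0 ≤ 2 = deg(f)·deg(g), as expected for curves with no common component (the affine F_5-count falls short of the bound because intersections may lie at infinity, over extension fields, or carry multiplicity).
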